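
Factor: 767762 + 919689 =1687451^1 = 1687451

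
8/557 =8/557= 0.01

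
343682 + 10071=353753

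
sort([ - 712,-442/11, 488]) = [-712,- 442/11,488] 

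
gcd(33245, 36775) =5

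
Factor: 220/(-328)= -55/82=-2^( - 1)*5^1*11^1*41^( - 1 )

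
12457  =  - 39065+51522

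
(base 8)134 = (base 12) 78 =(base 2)1011100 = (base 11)84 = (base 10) 92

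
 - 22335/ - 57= 391 + 16/19  =  391.84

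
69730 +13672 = 83402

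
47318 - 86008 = -38690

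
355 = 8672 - 8317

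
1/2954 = 1/2954  =  0.00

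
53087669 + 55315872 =108403541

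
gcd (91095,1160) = 5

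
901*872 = 785672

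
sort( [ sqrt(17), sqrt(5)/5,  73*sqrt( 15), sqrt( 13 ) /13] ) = [ sqrt( 13 ) /13, sqrt( 5)/5, sqrt( 17), 73*sqrt( 15)]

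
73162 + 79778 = 152940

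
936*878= 821808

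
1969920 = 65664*30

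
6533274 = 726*8999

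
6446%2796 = 854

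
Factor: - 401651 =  - 401651^1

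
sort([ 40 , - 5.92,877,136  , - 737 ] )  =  [ - 737 , -5.92,40,136,877]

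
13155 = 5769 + 7386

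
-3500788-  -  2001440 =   -  1499348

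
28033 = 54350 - 26317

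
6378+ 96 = 6474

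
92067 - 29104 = 62963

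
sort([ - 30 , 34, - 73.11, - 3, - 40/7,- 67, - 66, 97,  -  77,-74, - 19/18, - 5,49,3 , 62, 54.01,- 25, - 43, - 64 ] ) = [ - 77, - 74 , - 73.11, - 67, -66, - 64, -43, - 30, - 25, - 40/7, - 5,-3, - 19/18,3, 34 , 49, 54.01, 62, 97 ]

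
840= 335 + 505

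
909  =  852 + 57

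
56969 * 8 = 455752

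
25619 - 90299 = -64680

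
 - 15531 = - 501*31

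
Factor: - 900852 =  - 2^2* 3^1*41^1 * 1831^1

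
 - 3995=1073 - 5068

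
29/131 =29/131 = 0.22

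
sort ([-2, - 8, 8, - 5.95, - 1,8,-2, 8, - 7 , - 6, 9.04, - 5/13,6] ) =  [-8, -7, - 6, - 5.95, - 2, - 2, - 1, - 5/13, 6, 8, 8,8,9.04 ] 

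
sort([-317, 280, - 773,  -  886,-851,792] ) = [ - 886, - 851, - 773, - 317, 280,792]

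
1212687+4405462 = 5618149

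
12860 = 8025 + 4835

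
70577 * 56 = 3952312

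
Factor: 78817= 269^1 * 293^1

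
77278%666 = 22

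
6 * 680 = 4080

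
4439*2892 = 12837588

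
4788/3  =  1596 = 1596.00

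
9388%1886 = 1844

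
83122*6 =498732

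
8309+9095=17404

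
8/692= 2/173= 0.01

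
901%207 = 73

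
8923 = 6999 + 1924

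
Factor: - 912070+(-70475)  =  - 982545 = -3^1*5^1 * 31^1*2113^1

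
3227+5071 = 8298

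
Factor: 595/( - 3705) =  -119/741 = -  3^ (  -  1 )*7^1*13^( - 1) * 17^1*19^( - 1 )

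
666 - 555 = 111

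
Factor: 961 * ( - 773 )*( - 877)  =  651482081 = 31^2 * 773^1* 877^1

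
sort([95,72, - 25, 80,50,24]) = [ - 25,  24,50, 72,  80,  95 ] 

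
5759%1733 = 560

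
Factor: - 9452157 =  - 3^1*11^2*13^1*2003^1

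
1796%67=54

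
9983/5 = 1996+3/5 = 1996.60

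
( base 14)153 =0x10D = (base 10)269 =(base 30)8t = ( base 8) 415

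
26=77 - 51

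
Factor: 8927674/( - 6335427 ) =-2^1 * 3^( - 1 )*29^(  -  1)*101^(-1 )  *  103^( - 1) * 637691^1 =-1275382/905061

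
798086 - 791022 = 7064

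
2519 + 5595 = 8114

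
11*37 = 407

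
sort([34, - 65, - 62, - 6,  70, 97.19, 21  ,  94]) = [ - 65,-62, - 6,21, 34,70, 94, 97.19] 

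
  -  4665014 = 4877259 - 9542273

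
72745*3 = 218235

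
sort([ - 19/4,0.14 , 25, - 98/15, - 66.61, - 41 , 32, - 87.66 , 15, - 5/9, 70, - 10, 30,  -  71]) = [ - 87.66, - 71, - 66.61,  -  41, - 10 , - 98/15,-19/4, - 5/9,  0.14, 15, 25,30 , 32, 70 ]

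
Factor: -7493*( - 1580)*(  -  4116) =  - 48729077040 = -2^4 * 3^1 * 5^1* 7^3*59^1*79^1*127^1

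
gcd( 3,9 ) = 3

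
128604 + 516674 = 645278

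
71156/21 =71156/21=3388.38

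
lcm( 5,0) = 0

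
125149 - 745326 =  - 620177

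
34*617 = 20978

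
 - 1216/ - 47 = 25+41/47 = 25.87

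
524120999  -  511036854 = 13084145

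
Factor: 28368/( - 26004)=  - 12/11 = -2^2*3^1* 11^( - 1) 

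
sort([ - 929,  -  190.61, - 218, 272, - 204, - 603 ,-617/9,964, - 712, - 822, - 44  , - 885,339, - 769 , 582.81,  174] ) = [ - 929,-885,-822, - 769 , - 712, - 603, - 218, - 204, - 190.61, - 617/9,-44, 174, 272,339,582.81,964 ] 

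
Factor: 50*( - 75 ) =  -3750 = -2^1*3^1*5^4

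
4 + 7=11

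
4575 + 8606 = 13181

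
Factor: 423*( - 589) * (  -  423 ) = 3^4* 19^1  *  31^1*47^2=105389181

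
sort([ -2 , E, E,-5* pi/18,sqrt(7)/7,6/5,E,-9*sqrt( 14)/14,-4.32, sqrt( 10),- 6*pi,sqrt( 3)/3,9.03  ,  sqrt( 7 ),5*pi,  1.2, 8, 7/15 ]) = [ - 6*pi,-4.32, - 9 *sqrt( 14)/14, -2  , -5*pi/18,sqrt( 7) /7, 7/15, sqrt( 3 ) /3,1.2,6/5,sqrt( 7),E,E,E , sqrt( 10), 8,9.03, 5 *pi]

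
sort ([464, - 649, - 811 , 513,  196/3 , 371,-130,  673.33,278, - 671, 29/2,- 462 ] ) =[ -811  , - 671, -649, - 462, - 130,29/2, 196/3, 278,371,464,513, 673.33]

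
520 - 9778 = - 9258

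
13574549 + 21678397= 35252946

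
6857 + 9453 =16310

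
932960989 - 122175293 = 810785696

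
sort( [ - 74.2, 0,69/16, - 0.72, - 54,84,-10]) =[ -74.2, - 54, - 10, - 0.72,  0,69/16,84]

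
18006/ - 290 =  - 9003/145 = -62.09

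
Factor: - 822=  -  2^1*3^1*137^1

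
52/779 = 52/779 = 0.07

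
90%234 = 90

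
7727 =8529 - 802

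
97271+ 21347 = 118618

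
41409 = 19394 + 22015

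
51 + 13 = 64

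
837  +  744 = 1581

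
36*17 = 612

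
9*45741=411669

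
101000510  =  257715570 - 156715060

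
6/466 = 3/233  =  0.01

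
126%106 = 20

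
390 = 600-210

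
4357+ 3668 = 8025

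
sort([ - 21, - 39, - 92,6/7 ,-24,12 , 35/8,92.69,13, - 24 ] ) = [ - 92, - 39, - 24, - 24, - 21,6/7,35/8,12 , 13, 92.69]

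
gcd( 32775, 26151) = 69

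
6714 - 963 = 5751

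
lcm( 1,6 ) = 6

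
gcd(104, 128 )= 8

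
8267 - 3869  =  4398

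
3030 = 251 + 2779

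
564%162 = 78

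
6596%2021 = 533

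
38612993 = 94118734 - 55505741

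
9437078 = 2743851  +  6693227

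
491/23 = 491/23 =21.35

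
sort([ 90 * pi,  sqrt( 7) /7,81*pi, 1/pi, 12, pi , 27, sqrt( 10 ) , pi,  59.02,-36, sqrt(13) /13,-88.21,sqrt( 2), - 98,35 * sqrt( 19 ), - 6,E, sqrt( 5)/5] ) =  [ - 98, - 88.21,-36,-6, sqrt(13)/13 , 1/pi, sqrt(7) /7,sqrt(5)/5 , sqrt(2 ), E, pi,pi, sqrt(10),12, 27, 59.02,35 * sqrt( 19) , 81*pi, 90 * pi]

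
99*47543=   4706757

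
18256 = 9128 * 2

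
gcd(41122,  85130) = 2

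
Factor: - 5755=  - 5^1*1151^1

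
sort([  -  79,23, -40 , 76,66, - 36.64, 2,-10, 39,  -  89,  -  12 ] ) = [  -  89,-79, - 40 , - 36.64, - 12,  -  10 , 2 , 23, 39, 66,  76]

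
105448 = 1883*56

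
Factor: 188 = 2^2*47^1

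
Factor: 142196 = 2^2 * 19^1*1871^1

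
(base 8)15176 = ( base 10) 6782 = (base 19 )iei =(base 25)AL7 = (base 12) 3b12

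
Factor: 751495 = 5^1*150299^1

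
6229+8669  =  14898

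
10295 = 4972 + 5323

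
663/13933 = 663/13933 = 0.05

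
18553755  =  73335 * 253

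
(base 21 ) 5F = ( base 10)120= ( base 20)60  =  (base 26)4g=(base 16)78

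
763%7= 0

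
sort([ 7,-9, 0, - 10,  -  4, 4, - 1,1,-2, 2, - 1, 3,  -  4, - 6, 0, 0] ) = [ - 10,-9,-6,  -  4, - 4,-2 ,-1, - 1, 0, 0, 0, 1, 2,  3,4,7 ]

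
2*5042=10084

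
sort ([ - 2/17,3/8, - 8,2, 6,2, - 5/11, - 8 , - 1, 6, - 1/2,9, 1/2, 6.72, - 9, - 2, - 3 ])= [ - 9, - 8 , - 8, -3, - 2, - 1,-1/2, - 5/11, - 2/17,3/8,1/2,2,2,6,6,6.72,9]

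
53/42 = 53/42  =  1.26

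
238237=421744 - 183507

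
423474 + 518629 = 942103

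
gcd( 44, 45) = 1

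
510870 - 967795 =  - 456925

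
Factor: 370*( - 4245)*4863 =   -  7638070950 = -  2^1 * 3^2 * 5^2*37^1 * 283^1*1621^1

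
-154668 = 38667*(-4)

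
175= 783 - 608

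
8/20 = 2/5 = 0.40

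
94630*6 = 567780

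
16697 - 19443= -2746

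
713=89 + 624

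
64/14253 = 64/14253 = 0.00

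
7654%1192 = 502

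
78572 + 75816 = 154388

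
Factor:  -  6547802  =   - 2^1*3273901^1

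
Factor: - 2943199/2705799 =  - 3^( - 1)*7^1*59^ (-1 )*15287^ ( - 1)*420457^1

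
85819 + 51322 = 137141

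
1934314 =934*2071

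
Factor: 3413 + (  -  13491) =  - 10078 =- 2^1*5039^1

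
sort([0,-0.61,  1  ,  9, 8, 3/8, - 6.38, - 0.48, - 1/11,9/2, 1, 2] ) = [ - 6.38, - 0.61, -0.48,  -  1/11, 0,3/8, 1, 1,2,9/2 , 8, 9 ]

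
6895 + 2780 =9675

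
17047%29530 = 17047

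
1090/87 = 12  +  46/87 = 12.53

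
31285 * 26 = 813410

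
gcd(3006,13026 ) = 1002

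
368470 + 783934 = 1152404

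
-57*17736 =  - 1010952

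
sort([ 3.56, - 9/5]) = [ - 9/5, 3.56 ] 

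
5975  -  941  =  5034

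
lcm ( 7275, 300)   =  29100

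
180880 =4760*38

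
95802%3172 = 642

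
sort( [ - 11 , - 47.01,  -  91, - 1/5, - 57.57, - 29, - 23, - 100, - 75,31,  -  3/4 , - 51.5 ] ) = [ - 100, - 91, - 75, - 57.57,-51.5, - 47.01 , - 29, - 23, - 11, - 3/4, - 1/5, 31 ] 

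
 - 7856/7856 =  - 1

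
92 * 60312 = 5548704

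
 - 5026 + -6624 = -11650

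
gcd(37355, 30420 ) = 5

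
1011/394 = 1011/394 = 2.57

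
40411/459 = 88 + 19/459 = 88.04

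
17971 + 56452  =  74423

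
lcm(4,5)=20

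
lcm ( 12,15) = 60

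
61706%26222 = 9262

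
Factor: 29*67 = 29^1*67^1= 1943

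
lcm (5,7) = 35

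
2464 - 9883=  - 7419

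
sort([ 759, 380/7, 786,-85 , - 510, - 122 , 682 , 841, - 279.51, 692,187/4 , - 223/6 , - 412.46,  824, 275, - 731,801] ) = [ - 731,- 510,-412.46,-279.51, - 122, - 85, - 223/6, 187/4 , 380/7,275, 682, 692,759, 786 , 801,824,841 ] 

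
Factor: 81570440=2^3*5^1*7^1  *317^1*919^1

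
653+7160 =7813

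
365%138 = 89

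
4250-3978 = 272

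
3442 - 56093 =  - 52651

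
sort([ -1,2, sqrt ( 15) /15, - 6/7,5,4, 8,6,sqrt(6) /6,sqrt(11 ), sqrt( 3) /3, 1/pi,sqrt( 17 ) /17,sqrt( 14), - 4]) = [  -  4, -1, - 6/7,  sqrt(17 ) /17, sqrt ( 15)/15,  1/pi,  sqrt(6)/6, sqrt(3)/3, 2, sqrt( 11),sqrt( 14 ), 4, 5, 6, 8]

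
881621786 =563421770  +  318200016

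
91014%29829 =1527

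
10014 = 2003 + 8011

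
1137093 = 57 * 19949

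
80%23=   11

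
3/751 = 3/751   =  0.00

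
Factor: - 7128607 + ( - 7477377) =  - 2^5*19^1*24023^1 = - 14605984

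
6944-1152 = 5792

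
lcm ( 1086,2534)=7602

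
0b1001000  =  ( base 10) 72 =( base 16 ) 48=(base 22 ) 36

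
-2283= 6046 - 8329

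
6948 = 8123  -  1175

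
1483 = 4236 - 2753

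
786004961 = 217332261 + 568672700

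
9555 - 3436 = 6119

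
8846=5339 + 3507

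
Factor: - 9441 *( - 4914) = 2^1*3^5*7^1*13^1 *1049^1 = 46393074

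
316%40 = 36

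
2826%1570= 1256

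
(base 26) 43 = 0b1101011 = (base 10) 107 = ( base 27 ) 3q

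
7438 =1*7438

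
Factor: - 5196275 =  - 5^2 * 7^1 * 23^1*1291^1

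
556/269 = 556/269 = 2.07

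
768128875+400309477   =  1168438352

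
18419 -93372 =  - 74953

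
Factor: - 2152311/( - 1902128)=2^( - 4 )  *3^1 *7^1*19^( -1 ) * 113^1*907^1*6257^(  -  1 ) 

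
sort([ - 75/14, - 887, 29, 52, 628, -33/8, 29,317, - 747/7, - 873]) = [ - 887, - 873,-747/7,  -  75/14, - 33/8,29,29 , 52, 317,628]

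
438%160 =118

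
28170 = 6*4695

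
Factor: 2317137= 3^1 *772379^1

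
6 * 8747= 52482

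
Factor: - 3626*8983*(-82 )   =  2670933356 = 2^2*7^2*13^1*37^1*41^1 *691^1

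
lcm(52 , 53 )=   2756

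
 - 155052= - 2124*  73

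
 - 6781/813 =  - 6781/813 = -  8.34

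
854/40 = 427/20   =  21.35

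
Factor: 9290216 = 2^3*13^1*89329^1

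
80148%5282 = 918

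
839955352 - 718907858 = 121047494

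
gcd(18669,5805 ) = 3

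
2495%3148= 2495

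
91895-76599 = 15296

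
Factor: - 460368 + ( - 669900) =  - 2^2*3^1 *131^1*719^1 =- 1130268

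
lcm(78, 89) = 6942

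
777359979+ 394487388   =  1171847367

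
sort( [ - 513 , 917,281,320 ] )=[ - 513 , 281, 320,  917]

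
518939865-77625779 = 441314086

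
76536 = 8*9567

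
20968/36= 582 + 4/9 = 582.44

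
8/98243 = 8/98243=   0.00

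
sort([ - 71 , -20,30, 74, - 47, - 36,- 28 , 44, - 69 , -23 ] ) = [  -  71, - 69,-47, - 36 , - 28, - 23 ,-20, 30 , 44, 74 ]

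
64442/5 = 12888+2/5= 12888.40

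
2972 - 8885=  - 5913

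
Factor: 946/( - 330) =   -  43/15 = - 3^( - 1)*5^(  -  1)*43^1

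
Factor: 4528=2^4  *283^1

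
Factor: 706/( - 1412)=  - 2^(  -  1 ) = - 1/2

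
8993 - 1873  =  7120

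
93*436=40548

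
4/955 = 4/955 = 0.00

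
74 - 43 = 31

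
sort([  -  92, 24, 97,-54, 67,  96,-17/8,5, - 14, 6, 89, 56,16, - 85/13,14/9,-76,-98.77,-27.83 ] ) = [-98.77,-92,-76, - 54, - 27.83,-14, - 85/13, - 17/8 , 14/9,5,6,16,24, 56,67, 89, 96, 97 ] 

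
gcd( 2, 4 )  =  2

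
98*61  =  5978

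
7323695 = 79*92705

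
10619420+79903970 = 90523390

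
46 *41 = 1886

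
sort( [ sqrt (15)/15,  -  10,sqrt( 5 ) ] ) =[ - 10,  sqrt( 15) /15, sqrt(5)]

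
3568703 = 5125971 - 1557268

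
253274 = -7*( - 36182) 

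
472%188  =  96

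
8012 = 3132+4880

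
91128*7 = 637896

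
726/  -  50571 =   -  242/16857 = -0.01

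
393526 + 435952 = 829478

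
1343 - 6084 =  - 4741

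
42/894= 7/149 =0.05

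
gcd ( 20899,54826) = 1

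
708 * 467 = 330636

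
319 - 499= -180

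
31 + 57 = 88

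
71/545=71/545 = 0.13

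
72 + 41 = 113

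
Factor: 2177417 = 11^1*197947^1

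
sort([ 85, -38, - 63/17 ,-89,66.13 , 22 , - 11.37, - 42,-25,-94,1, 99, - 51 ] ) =[ - 94,-89,-51, - 42, - 38,-25, - 11.37, - 63/17,1,22, 66.13,85,99] 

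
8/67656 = 1/8457 = 0.00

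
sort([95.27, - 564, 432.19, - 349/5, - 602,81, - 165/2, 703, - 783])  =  [-783,- 602, - 564 ,- 165/2,-349/5 , 81 , 95.27, 432.19, 703 ] 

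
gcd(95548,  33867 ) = 1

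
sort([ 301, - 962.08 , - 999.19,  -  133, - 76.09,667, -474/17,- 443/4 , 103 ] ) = [  -  999.19,-962.08,  -  133, - 443/4, - 76.09, - 474/17,103 , 301,667]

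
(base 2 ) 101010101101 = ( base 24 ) 4HL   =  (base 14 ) DD3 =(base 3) 10202020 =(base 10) 2733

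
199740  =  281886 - 82146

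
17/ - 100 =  - 17/100 = - 0.17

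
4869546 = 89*54714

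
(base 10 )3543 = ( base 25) 5gi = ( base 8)6727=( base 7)13221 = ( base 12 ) 2073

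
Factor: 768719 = 7^1 * 193^1*569^1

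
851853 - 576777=275076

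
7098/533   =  13 + 13/41 = 13.32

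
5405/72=75+5/72=75.07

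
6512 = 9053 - 2541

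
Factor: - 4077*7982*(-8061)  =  2^1*3^4*13^1*151^1 * 307^1 * 2687^1 = 262326011454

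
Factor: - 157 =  - 157^1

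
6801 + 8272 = 15073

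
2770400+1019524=3789924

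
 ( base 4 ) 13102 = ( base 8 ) 722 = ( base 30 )fg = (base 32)ei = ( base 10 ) 466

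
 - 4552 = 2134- 6686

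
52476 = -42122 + 94598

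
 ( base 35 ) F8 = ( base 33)G5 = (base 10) 533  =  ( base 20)16d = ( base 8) 1025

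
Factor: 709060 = 2^2*5^1 * 11^2*293^1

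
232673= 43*5411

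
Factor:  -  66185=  - 5^1*7^1 * 31^1*61^1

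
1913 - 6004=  - 4091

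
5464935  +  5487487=10952422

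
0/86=0 = 0.00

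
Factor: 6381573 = 3^1*11^1*193381^1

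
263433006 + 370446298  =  633879304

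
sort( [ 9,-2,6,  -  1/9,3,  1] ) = [  -  2, - 1/9,  1,3, 6, 9]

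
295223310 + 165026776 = 460250086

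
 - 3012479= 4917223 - 7929702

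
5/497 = 5/497 = 0.01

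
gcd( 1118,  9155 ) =1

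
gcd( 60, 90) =30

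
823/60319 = 823/60319 = 0.01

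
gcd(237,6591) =3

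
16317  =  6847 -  - 9470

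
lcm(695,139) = 695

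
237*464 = 109968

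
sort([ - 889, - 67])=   [ - 889, - 67] 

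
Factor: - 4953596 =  - 2^2*17^1*97^1*751^1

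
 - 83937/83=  - 83937/83 = - 1011.29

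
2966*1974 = 5854884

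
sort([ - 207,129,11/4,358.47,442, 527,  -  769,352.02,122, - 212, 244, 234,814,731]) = [ - 769, - 212,  -  207,11/4,122, 129 , 234,244,352.02 , 358.47,442,527,731,814]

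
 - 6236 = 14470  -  20706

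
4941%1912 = 1117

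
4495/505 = 899/101 =8.90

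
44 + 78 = 122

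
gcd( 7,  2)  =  1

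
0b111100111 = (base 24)k7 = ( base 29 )GN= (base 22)103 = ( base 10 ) 487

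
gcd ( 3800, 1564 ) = 4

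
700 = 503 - -197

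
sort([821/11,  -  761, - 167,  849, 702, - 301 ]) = [ - 761, - 301, - 167, 821/11, 702,849 ] 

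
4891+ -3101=1790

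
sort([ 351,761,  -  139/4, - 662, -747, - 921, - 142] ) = [  -  921, - 747,  -  662, - 142, - 139/4,351, 761]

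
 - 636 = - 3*212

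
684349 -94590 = 589759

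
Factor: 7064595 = 3^2*5^1*37^1*4243^1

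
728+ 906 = 1634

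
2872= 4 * 718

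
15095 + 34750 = 49845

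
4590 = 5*918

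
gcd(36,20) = 4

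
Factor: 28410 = 2^1*3^1*5^1*947^1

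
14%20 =14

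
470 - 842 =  - 372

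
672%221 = 9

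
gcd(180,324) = 36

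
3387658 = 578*5861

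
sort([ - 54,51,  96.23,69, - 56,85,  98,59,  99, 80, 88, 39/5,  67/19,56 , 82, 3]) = [ - 56 , - 54,3,  67/19,39/5 , 51,56,59,69, 80,  82,85,88, 96.23,98 , 99 ] 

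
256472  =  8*32059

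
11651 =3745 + 7906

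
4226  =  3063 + 1163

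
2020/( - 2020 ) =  - 1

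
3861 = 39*99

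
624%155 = 4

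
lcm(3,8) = 24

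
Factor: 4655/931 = 5^1 = 5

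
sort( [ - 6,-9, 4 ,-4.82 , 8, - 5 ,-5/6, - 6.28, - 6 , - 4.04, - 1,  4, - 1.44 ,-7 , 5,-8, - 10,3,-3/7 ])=[ - 10, - 9,-8,- 7, - 6.28, - 6,-6, - 5, - 4.82, - 4.04, - 1.44, - 1, - 5/6 , - 3/7,  3,  4 , 4,5,8]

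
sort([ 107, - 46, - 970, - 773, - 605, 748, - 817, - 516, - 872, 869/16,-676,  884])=[ - 970,-872,-817 , - 773,-676, - 605, - 516, - 46,869/16,  107, 748, 884] 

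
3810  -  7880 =-4070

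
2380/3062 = 1190/1531  =  0.78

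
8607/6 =2869/2 = 1434.50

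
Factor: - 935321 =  - 241^1 *3881^1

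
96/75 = 32/25  =  1.28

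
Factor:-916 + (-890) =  - 1806 = - 2^1*3^1*7^1*43^1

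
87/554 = 87/554 = 0.16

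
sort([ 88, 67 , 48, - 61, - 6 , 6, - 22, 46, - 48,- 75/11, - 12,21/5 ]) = [-61, - 48  , - 22 ,  -  12 , - 75/11, - 6,21/5 , 6, 46, 48 , 67,88] 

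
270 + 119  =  389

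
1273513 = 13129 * 97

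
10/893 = 10/893 = 0.01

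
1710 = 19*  90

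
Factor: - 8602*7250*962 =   -  2^3 * 5^3*11^1*13^1*17^1*23^1*29^1*37^1 = - 59994649000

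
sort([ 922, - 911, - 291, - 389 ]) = [ - 911, - 389, - 291, 922 ]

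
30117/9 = 3346 + 1/3=3346.33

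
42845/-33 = - 3895/3 = - 1298.33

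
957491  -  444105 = 513386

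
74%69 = 5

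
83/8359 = 83/8359 = 0.01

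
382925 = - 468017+850942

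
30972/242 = 15486/121  =  127.98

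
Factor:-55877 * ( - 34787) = 1943793199 = 43^1*71^1*787^1 * 809^1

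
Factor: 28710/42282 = 55/81 = 3^( - 4)*5^1*11^1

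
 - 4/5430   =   - 1 + 2713/2715= - 0.00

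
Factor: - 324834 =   -  2^1*3^1 *54139^1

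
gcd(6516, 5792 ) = 724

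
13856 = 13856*1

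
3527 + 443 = 3970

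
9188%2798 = 794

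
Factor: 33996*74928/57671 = 2^6*3^2*7^1*101^( -1)*223^1 * 571^(  -  1 )*2833^1 = 2547252288/57671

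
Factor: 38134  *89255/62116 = 2^(  -  1)*5^1*23^1 * 53^( - 1)*293^( - 1)*829^1*17851^1= 1701825085/31058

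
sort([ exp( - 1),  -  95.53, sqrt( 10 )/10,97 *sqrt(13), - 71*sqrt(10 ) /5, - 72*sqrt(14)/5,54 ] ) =[ - 95.53, - 72*sqrt( 14)/5,- 71*sqrt( 10)/5, sqrt( 10)/10,exp( - 1 ),54, 97*sqrt(13 ) ]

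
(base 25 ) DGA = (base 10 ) 8535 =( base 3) 102201010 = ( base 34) 7d1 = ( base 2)10000101010111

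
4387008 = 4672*939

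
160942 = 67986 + 92956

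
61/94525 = 61/94525 = 0.00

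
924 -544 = 380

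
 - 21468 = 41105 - 62573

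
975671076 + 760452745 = 1736123821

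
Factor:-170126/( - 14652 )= 209/18 = 2^( - 1)*3^(-2)*11^1*19^1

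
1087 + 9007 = 10094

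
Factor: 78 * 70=2^2*3^1 *5^1*7^1* 13^1 = 5460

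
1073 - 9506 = - 8433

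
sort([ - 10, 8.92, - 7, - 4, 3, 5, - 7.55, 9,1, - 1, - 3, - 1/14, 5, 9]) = [- 10, - 7.55, - 7, - 4, - 3, - 1,-1/14,1, 3,5, 5, 8.92,9,9] 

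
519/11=519/11= 47.18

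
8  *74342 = 594736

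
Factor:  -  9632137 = -9632137^1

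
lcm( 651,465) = 3255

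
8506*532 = 4525192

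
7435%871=467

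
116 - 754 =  - 638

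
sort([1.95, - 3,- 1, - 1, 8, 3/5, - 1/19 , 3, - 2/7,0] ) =[ - 3, - 1, - 1, - 2/7, - 1/19, 0,3/5, 1.95,3, 8]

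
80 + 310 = 390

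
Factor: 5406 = 2^1*3^1*17^1 * 53^1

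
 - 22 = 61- 83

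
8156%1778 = 1044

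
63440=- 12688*(-5 ) 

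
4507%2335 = 2172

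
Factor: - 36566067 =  - 3^1 * 23^2*23041^1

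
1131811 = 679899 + 451912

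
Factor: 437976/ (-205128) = -37^(-1)*79^1=- 79/37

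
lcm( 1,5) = 5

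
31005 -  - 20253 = 51258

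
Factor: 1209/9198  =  403/3066 = 2^(-1)*3^( - 1 )*7^ ( - 1 )*13^1*31^1*73^(-1)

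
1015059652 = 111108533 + 903951119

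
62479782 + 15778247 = 78258029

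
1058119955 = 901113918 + 157006037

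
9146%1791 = 191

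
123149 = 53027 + 70122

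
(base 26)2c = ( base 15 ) 44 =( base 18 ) 3A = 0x40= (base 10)64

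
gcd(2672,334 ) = 334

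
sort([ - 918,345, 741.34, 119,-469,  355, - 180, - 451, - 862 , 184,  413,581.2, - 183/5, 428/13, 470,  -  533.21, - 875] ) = [ - 918, - 875, - 862, - 533.21 ,-469, - 451, - 180,  -  183/5, 428/13, 119 , 184, 345,355 , 413 , 470, 581.2,741.34 ] 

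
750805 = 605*1241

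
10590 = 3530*3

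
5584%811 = 718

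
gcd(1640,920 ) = 40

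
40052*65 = 2603380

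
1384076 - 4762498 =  - 3378422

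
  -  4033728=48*( - 84036) 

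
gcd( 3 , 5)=1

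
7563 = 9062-1499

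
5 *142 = 710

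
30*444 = 13320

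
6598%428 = 178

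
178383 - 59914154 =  - 59735771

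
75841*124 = 9404284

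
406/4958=203/2479 = 0.08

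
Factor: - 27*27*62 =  - 2^1*3^6*31^1 = - 45198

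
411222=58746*7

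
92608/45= 2057 + 43/45  =  2057.96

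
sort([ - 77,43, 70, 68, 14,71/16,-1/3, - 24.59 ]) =[ - 77, - 24.59, - 1/3,71/16, 14, 43, 68, 70] 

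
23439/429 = 54 + 7/11 =54.64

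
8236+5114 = 13350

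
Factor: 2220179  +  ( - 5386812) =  - 3166633 = -1381^1 * 2293^1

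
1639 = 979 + 660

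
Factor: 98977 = 29^1*3413^1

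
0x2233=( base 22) i1l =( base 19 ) 154F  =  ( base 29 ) abq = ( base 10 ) 8755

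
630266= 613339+16927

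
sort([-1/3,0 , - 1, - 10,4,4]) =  [ - 10,- 1, - 1/3,  0,4,4 ]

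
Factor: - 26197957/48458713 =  - 26197957^1*48458713^ ( - 1 )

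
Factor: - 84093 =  - 3^1 * 28031^1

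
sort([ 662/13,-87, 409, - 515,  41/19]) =[ -515, - 87,41/19, 662/13,  409]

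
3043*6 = 18258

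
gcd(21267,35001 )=9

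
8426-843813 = -835387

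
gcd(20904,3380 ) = 52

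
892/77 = 892/77 = 11.58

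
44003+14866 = 58869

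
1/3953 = 1/3953 = 0.00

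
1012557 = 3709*273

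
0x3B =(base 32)1R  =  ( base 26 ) 27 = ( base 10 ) 59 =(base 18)35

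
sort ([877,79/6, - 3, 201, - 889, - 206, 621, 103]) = [ - 889, - 206, - 3 , 79/6, 103, 201,621, 877 ]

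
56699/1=56699 = 56699.00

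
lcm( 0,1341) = 0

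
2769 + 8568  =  11337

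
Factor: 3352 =2^3*419^1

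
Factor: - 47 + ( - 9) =-2^3*7^1 = - 56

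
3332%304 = 292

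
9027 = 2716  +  6311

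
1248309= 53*23553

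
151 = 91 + 60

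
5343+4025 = 9368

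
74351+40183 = 114534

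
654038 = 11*59458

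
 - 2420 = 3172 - 5592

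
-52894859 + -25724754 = - 78619613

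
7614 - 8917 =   -  1303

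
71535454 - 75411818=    - 3876364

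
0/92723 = 0=   0.00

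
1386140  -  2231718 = - 845578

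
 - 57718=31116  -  88834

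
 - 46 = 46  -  92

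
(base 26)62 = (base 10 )158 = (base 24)6e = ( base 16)9E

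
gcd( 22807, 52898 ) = 1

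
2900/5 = 580  =  580.00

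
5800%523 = 47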